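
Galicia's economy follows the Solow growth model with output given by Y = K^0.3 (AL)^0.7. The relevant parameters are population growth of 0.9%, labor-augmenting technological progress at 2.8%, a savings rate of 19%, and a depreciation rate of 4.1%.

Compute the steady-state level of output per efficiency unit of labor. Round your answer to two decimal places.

y* ≈ 1.46

Steady state requires s·f(k) = (n + g + δ)·k, i.e. s·k^α = (n + g + δ)·k.
Rearranging, k^(1−α) = s / (n + g + δ).
k^0.7 = 0.19 / (0.009 + 0.028 + 0.041) = 0.19 / 0.078 = 2.4359
k* = 2.4359^(1/0.7) ≈ 3.5676
y* = (k*)^α = 3.5676^0.3 ≈ 1.4646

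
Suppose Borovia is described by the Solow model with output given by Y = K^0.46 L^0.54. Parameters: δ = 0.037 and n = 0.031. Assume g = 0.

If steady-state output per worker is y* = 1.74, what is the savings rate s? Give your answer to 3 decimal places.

Steady state requires s·f(k) = (n + δ)·k, i.e. s·k^α = (n + δ)·k.
Since y* = [s/(n + δ)]^(α/(1−α)), we have s/(n + δ) = (y*)^((1−α)/α) = 1.74^1.1739 = 1.9159.
Therefore s = 1.9159 × (n + δ) = 1.9159 × 0.068 = 0.1303.

s ≈ 0.130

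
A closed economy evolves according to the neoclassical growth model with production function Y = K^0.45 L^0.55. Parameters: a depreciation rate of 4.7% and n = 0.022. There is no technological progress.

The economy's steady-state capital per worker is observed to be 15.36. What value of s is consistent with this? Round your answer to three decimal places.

At the steady state, Δk = 0, so s·k^α = (n + δ)·k.
So s / (n + δ) = (k*)^(1−α) = 15.36^0.55 = 4.4928.
Therefore s = 4.4928 × (n + δ) = 4.4928 × 0.069 = 0.3100.

s ≈ 0.310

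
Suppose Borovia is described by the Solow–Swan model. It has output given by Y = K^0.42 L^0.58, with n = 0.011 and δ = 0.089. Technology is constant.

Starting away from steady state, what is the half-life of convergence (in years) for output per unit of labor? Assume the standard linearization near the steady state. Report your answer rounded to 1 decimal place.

t_½ ≈ 12.0 years

Near the steady state the convergence rate is λ = (1 − α)(n + δ).
λ = (1 − 0.42) × 0.100 = 0.58 × 0.100 = 0.0580
Half-life = ln 2 / λ = 0.6931 / 0.0580 ≈ 11.95 years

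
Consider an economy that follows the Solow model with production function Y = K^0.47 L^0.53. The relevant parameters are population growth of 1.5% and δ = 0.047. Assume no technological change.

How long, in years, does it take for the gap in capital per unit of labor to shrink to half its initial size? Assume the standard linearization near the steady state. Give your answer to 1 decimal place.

Near the steady state the convergence rate is λ = (1 − α)(n + δ).
λ = (1 − 0.47) × 0.062 = 0.53 × 0.062 = 0.03286
Half-life = ln 2 / λ = 0.6931 / 0.03286 ≈ 21.09 years

t_½ ≈ 21.1 years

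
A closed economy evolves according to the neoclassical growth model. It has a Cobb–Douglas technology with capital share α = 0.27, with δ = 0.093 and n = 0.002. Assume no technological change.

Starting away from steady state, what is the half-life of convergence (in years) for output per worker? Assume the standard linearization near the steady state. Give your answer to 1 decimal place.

t_½ ≈ 10.0 years

Near the steady state the convergence rate is λ = (1 − α)(n + δ).
λ = (1 − 0.27) × 0.095 = 0.73 × 0.095 = 0.06935
Half-life = ln 2 / λ = 0.6931 / 0.06935 ≈ 9.99 years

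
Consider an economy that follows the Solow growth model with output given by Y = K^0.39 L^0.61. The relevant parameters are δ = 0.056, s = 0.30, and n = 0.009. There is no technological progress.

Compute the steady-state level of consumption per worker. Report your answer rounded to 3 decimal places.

c* ≈ 1.861

At the steady state, Δk = 0, so s·k^α = (n + δ)·k.
Dividing both sides by k: k^(1−α) = s / (n + δ).
k^0.61 = 0.30 / (0.009 + 0.056) = 0.30 / 0.065 = 4.6154
k* = 4.6154^(1/0.61) ≈ 12.2707
y* = (k*)^α = 12.2707^0.39 ≈ 2.6586
c* = (1 − s)·y* = (1 − 0.30) × 2.6586 ≈ 1.8610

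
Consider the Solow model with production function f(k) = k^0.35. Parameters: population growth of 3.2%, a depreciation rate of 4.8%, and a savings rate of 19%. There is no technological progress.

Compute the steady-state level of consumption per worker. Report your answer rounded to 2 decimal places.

c* ≈ 1.29

Steady state requires s·f(k) = (n + δ)·k, i.e. s·k^α = (n + δ)·k.
Rearranging, k^(1−α) = s / (n + δ).
k^0.65 = 0.19 / (0.032 + 0.048) = 0.19 / 0.080 = 2.3750
k* = 2.3750^(1/0.65) ≈ 3.7839
y* = (k*)^α = 3.7839^0.35 ≈ 1.5932
c* = (1 − s)·y* = (1 − 0.19) × 1.5932 ≈ 1.2905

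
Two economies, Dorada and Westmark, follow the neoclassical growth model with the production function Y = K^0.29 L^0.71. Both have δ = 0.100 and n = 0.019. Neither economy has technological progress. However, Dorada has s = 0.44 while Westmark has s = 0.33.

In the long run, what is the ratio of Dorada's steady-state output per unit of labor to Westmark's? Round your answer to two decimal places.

Steady-state y* = [s/(n + δ)]^(α/(1−α)), so the ratio is [ (s_D/(n + δ)_D) / (s_W/(n + δ)_W) ]^0.4085.
s_D/(n + δ)_D = 0.44/0.119 = 3.6975; s_W/(n + δ)_W = 0.33/0.119 = 2.7731.
Ratio = (3.6975/2.7731)^0.4085 = 1.3333^0.4085 ≈ 1.1247

ratio ≈ 1.12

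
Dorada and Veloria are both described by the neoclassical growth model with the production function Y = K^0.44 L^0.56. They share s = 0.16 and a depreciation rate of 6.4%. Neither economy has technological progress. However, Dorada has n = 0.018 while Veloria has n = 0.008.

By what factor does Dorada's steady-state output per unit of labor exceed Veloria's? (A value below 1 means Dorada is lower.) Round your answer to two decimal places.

y*_D / y*_V ≈ 0.90

Steady-state y* = [s/(n + δ)]^(α/(1−α)), so the ratio is [ (s_D/(n + δ)_D) / (s_V/(n + δ)_V) ]^0.7857.
s_D/(n + δ)_D = 0.16/0.082 = 1.9512; s_V/(n + δ)_V = 0.16/0.072 = 2.2222.
Ratio = (1.9512/2.2222)^0.7857 = 0.8780^0.7857 ≈ 0.9028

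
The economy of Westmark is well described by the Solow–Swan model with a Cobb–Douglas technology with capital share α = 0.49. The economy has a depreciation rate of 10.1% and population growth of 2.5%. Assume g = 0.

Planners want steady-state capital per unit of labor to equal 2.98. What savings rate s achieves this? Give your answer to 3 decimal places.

Steady state requires s·f(k) = (n + δ)·k, i.e. s·k^α = (n + δ)·k.
So s / (n + δ) = (k*)^(1−α) = 2.98^0.51 = 1.7452.
Therefore s = 1.7452 × (n + δ) = 1.7452 × 0.126 = 0.2199.

s ≈ 0.220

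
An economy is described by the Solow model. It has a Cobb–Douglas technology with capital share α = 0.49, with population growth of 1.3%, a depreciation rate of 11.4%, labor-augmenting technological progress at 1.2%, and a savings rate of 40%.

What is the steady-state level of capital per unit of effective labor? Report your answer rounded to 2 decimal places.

k* ≈ 7.94

At the steady state, Δk = 0, so s·k^α = (n + g + δ)·k.
Dividing both sides by k: k^(1−α) = s / (n + g + δ).
k^0.51 = 0.40 / (0.013 + 0.012 + 0.114) = 0.40 / 0.139 = 2.8777
k* = 2.8777^(1/0.51) ≈ 7.9449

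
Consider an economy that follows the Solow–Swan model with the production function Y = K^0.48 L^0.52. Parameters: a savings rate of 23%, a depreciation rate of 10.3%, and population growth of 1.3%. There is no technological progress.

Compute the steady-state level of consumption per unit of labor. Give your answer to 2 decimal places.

c* ≈ 1.45

Steady state requires s·f(k) = (n + δ)·k, i.e. s·k^α = (n + δ)·k.
Rearranging, k^(1−α) = s / (n + δ).
k^0.52 = 0.23 / (0.013 + 0.103) = 0.23 / 0.116 = 1.9828
k* = 1.9828^(1/0.52) ≈ 3.7298
y* = (k*)^α = 3.7298^0.48 ≈ 1.8811
c* = (1 − s)·y* = (1 − 0.23) × 1.8811 ≈ 1.4484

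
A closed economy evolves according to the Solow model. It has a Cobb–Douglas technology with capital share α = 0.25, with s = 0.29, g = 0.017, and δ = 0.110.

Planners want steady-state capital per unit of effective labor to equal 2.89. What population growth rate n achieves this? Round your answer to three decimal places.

n ≈ 0.004

At the steady state, Δk = 0, so s·k^α = (n + g + δ)·k.
So s / (n + g + δ) = (k*)^(1−α) = 2.89^0.75 = 2.2165.
Therefore n + g + δ = s / 2.2165 = 0.29 / 2.2165 = 0.1308, so n = 0.1308 − 0.127 = 0.0038.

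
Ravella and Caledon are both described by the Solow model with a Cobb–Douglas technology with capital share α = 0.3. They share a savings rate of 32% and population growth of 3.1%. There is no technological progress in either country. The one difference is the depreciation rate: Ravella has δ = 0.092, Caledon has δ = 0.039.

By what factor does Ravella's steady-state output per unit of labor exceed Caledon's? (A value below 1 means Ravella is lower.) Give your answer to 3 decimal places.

Steady-state y* = [s/(n + δ)]^(α/(1−α)), so the ratio is [ (s_R/(n + δ)_R) / (s_C/(n + δ)_C) ]^0.4286.
s_R/(n + δ)_R = 0.32/0.123 = 2.6016; s_C/(n + δ)_C = 0.32/0.070 = 4.5714.
Ratio = (2.6016/4.5714)^0.4286 = 0.5691^0.4286 ≈ 0.7854

y*_R / y*_C ≈ 0.785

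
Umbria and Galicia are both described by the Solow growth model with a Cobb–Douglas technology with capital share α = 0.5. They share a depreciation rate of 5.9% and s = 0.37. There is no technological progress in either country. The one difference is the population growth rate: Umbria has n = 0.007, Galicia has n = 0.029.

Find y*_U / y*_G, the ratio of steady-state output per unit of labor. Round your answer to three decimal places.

ratio ≈ 1.333

Steady-state y* = [s/(n + δ)]^(α/(1−α)), so the ratio is [ (s_U/(n + δ)_U) / (s_G/(n + δ)_G) ]^1.
s_U/(n + δ)_U = 0.37/0.066 = 5.6061; s_G/(n + δ)_G = 0.37/0.088 = 4.2045.
Ratio = (5.6061/4.2045)^1 = 1.3334^1 ≈ 1.3334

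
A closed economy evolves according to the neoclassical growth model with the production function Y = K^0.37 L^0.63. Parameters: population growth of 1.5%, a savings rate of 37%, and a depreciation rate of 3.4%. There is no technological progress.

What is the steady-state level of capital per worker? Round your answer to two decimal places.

k* ≈ 24.75

At the steady state, Δk = 0, so s·k^α = (n + δ)·k.
Rearranging, k^(1−α) = s / (n + δ).
k^0.63 = 0.37 / (0.015 + 0.034) = 0.37 / 0.049 = 7.5510
k* = 7.5510^(1/0.63) ≈ 24.7547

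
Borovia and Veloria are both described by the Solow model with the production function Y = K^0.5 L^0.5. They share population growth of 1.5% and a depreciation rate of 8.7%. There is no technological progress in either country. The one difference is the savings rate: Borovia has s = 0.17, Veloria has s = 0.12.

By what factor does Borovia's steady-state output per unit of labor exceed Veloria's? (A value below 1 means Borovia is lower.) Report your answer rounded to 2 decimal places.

y*_B / y*_V ≈ 1.42

Steady-state y* = [s/(n + δ)]^(α/(1−α)), so the ratio is [ (s_B/(n + δ)_B) / (s_V/(n + δ)_V) ]^1.
s_B/(n + δ)_B = 0.17/0.102 = 1.6667; s_V/(n + δ)_V = 0.12/0.102 = 1.1765.
Ratio = (1.6667/1.1765)^1 = 1.4167^1 ≈ 1.4167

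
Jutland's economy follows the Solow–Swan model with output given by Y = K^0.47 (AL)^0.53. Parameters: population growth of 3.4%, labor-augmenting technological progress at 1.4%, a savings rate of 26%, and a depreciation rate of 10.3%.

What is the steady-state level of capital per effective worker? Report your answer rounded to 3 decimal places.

k* ≈ 2.788

Steady state requires s·f(k) = (n + g + δ)·k, i.e. s·k^α = (n + g + δ)·k.
Rearranging, k^(1−α) = s / (n + g + δ).
k^0.53 = 0.26 / (0.034 + 0.014 + 0.103) = 0.26 / 0.151 = 1.7219
k* = 1.7219^(1/0.53) ≈ 2.7880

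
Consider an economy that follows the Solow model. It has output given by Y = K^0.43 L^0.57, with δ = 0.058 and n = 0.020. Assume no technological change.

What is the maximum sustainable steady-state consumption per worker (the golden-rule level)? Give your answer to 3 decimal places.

At the golden rule, f'(k) = n + δ, so α·k^(α−1) = n + δ and k_gold = (α/(n + δ))^(1/(1−α)).
k_gold = (0.43/0.078)^(1/0.57) = 5.5128^1.7544 ≈ 19.9831
c_gold = f(k_gold) − (n + δ)·k_gold = 3.6248 − 0.078×19.9831 ≈ 2.0661

c_gold ≈ 2.066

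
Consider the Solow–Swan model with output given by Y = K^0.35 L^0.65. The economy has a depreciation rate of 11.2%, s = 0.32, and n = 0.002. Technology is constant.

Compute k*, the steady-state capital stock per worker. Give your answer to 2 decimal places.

Steady state requires s·f(k) = (n + δ)·k, i.e. s·k^α = (n + δ)·k.
Dividing both sides by k: k^(1−α) = s / (n + δ).
k^0.65 = 0.32 / (0.002 + 0.112) = 0.32 / 0.114 = 2.8070
k* = 2.8070^(1/0.65) ≈ 4.8933

k* ≈ 4.89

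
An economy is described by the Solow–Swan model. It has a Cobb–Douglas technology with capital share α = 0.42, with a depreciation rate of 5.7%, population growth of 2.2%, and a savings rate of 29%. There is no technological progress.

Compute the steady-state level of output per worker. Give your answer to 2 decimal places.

y* ≈ 2.56

In steady state, investment equals break-even investment: s·k^α = (n + δ)·k.
Rearranging, k^(1−α) = s / (n + δ).
k^0.58 = 0.29 / (0.022 + 0.057) = 0.29 / 0.079 = 3.6709
k* = 3.6709^(1/0.58) ≈ 9.4134
y* = (k*)^α = 9.4134^0.42 ≈ 2.5643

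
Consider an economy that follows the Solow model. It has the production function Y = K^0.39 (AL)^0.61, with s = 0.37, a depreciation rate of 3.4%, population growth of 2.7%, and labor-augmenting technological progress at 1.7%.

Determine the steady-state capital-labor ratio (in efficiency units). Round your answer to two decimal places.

k* = 12.83

Steady state requires s·f(k) = (n + g + δ)·k, i.e. s·k^α = (n + g + δ)·k.
Dividing both sides by k: k^(1−α) = s / (n + g + δ).
k^0.61 = 0.37 / (0.027 + 0.017 + 0.034) = 0.37 / 0.078 = 4.7436
k* = 4.7436^(1/0.61) ≈ 12.8343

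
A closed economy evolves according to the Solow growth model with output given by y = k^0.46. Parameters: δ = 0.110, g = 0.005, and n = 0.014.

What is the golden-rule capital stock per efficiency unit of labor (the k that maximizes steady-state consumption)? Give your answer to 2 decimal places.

The golden rule sets f'(k) = n + g + δ, i.e. α·k^(α−1) = n + g + δ.
So k^(1−α) = α / (n + g + δ) = 0.46 / 0.129 = 3.5659.
k_gold = 3.5659^(1/0.54) ≈ 10.5326

k_gold ≈ 10.53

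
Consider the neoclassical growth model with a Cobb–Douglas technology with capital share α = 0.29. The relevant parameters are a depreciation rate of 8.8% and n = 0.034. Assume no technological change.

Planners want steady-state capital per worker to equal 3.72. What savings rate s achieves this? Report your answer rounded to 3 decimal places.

s ≈ 0.310

At the steady state, Δk = 0, so s·k^α = (n + δ)·k.
So s / (n + δ) = (k*)^(1−α) = 3.72^0.71 = 2.5415.
Therefore s = 2.5415 × (n + δ) = 2.5415 × 0.122 = 0.3101.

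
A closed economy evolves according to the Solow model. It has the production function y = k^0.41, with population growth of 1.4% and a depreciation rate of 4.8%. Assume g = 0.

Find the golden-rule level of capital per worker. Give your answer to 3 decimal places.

The golden rule sets f'(k) = n + δ, i.e. α·k^(α−1) = n + δ.
So k^(1−α) = α / (n + δ) = 0.41 / 0.062 = 6.6129.
k_gold = 6.6129^(1/0.59) ≈ 24.5751

k_gold ≈ 24.575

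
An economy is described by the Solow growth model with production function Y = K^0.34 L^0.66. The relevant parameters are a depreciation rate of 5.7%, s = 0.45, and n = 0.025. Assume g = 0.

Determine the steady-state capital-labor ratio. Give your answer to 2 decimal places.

At the steady state, Δk = 0, so s·k^α = (n + δ)·k.
Dividing both sides by k: k^(1−α) = s / (n + δ).
k^0.66 = 0.45 / (0.025 + 0.057) = 0.45 / 0.082 = 5.4878
k* = 5.4878^(1/0.66) ≈ 13.1917

k* ≈ 13.19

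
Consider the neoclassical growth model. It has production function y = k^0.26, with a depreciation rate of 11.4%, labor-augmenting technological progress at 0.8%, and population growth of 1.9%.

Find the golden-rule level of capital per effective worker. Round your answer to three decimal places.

k_gold ≈ 2.286

The golden rule sets f'(k) = n + g + δ, i.e. α·k^(α−1) = n + g + δ.
So k^(1−α) = α / (n + g + δ) = 0.26 / 0.141 = 1.8440.
k_gold = 1.8440^(1/0.74) ≈ 2.2863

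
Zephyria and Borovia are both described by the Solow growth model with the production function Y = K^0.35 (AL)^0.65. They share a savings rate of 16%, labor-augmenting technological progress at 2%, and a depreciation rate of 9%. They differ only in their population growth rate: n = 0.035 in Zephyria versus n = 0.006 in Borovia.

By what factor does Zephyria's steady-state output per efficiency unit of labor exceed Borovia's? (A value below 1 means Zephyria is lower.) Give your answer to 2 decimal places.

Steady-state y* = [s/(n + g + δ)]^(α/(1−α)), so the ratio is [ (s_Z/(n + g + δ)_Z) / (s_B/(n + g + δ)_B) ]^0.5385.
s_Z/(n + g + δ)_Z = 0.16/0.145 = 1.1034; s_B/(n + g + δ)_B = 0.16/0.116 = 1.3793.
Ratio = (1.1034/1.3793)^0.5385 = 0.8000^0.5385 ≈ 0.8868

ratio ≈ 0.89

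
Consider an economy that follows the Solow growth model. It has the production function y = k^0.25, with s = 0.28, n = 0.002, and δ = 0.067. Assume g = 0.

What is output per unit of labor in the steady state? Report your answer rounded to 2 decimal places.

Steady state requires s·f(k) = (n + δ)·k, i.e. s·k^α = (n + δ)·k.
Dividing both sides by k: k^(1−α) = s / (n + δ).
k^0.75 = 0.28 / (0.002 + 0.067) = 0.28 / 0.069 = 4.0580
k* = 4.0580^(1/0.75) ≈ 6.4727
y* = (k*)^α = 6.4727^0.25 ≈ 1.5950

y* = 1.60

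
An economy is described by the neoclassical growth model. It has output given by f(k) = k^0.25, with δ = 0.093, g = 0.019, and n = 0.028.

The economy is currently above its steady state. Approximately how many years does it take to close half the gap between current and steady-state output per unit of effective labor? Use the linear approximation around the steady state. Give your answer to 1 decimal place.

Near the steady state the convergence rate is λ = (1 − α)(n + g + δ).
λ = (1 − 0.25) × 0.140 = 0.75 × 0.140 = 0.1050
Half-life = ln 2 / λ = 0.6931 / 0.1050 ≈ 6.60 years

t_½ ≈ 6.6 years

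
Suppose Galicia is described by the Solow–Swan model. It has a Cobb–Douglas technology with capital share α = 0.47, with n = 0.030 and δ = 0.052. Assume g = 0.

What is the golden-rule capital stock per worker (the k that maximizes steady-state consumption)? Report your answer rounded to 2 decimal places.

k_gold ≈ 26.96

The golden rule sets f'(k) = n + δ, i.e. α·k^(α−1) = n + δ.
So k^(1−α) = α / (n + δ) = 0.47 / 0.082 = 5.7317.
k_gold = 5.7317^(1/0.53) ≈ 26.9602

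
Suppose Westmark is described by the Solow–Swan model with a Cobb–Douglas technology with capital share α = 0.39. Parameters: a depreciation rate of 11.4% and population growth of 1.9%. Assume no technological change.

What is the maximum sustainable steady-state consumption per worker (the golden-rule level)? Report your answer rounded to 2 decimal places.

At the golden rule, f'(k) = n + δ, so α·k^(α−1) = n + δ and k_gold = (α/(n + δ))^(1/(1−α)).
k_gold = (0.39/0.133)^(1/0.61) = 2.9323^1.6393 ≈ 5.8330
c_gold = f(k_gold) − (n + δ)·k_gold = 1.9893 − 0.133×5.8330 ≈ 1.2135

c_gold ≈ 1.21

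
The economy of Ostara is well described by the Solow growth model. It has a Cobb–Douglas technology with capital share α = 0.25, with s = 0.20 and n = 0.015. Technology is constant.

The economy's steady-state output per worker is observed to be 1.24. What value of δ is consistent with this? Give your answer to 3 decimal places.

δ ≈ 0.090

Steady state requires s·f(k) = (n + δ)·k, i.e. s·k^α = (n + δ)·k.
Since y* = [s/(n + δ)]^(α/(1−α)), we have s/(n + δ) = (y*)^((1−α)/α) = 1.24^3 = 1.9066.
Therefore n + δ = s / 1.9066 = 0.20 / 1.9066 = 0.1049, so δ = 0.1049 − 0.015 = 0.0899.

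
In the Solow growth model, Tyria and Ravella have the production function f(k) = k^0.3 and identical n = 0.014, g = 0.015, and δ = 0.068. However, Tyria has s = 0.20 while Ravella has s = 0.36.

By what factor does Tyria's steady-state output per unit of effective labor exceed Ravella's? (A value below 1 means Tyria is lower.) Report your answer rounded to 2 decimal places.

Steady-state y* = [s/(n + g + δ)]^(α/(1−α)), so the ratio is [ (s_T/(n + g + δ)_T) / (s_R/(n + g + δ)_R) ]^0.4286.
s_T/(n + g + δ)_T = 0.20/0.097 = 2.0619; s_R/(n + g + δ)_R = 0.36/0.097 = 3.7113.
Ratio = (2.0619/3.7113)^0.4286 = 0.5556^0.4286 ≈ 0.7773

ratio ≈ 0.78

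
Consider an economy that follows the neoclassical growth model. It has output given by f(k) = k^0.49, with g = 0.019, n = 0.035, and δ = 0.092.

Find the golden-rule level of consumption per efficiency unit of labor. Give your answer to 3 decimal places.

At the golden rule, f'(k) = n + g + δ, so α·k^(α−1) = n + g + δ and k_gold = (α/(n + g + δ))^(1/(1−α)).
k_gold = (0.49/0.146)^(1/0.51) = 3.3562^1.9608 ≈ 10.7419
c_gold = f(k_gold) − (n + g + δ)·k_gold = 3.2006 − 0.146×10.7419 ≈ 1.6323

c_gold ≈ 1.632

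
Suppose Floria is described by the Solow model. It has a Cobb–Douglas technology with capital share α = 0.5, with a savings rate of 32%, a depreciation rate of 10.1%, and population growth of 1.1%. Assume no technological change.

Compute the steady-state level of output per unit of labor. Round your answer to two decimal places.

Steady state requires s·f(k) = (n + δ)·k, i.e. s·k^α = (n + δ)·k.
Rearranging, k^(1−α) = s / (n + δ).
k^0.5 = 0.32 / (0.011 + 0.101) = 0.32 / 0.112 = 2.8571
k* = 2.8571^(1/0.5) ≈ 8.1630
y* = (k*)^α = 8.1630^0.5 ≈ 2.8571

y* ≈ 2.86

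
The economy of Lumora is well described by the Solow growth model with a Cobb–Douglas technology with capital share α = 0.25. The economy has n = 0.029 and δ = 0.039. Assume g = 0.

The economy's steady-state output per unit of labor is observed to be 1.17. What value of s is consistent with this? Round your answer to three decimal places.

In steady state, investment equals break-even investment: s·k^α = (n + δ)·k.
Since y* = [s/(n + δ)]^(α/(1−α)), we have s/(n + δ) = (y*)^((1−α)/α) = 1.17^3 = 1.6016.
Therefore s = 1.6016 × (n + δ) = 1.6016 × 0.068 = 0.1089.

s ≈ 0.109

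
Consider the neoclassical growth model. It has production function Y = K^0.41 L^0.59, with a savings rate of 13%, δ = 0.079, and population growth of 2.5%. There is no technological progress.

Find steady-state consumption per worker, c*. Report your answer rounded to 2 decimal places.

At the steady state, Δk = 0, so s·k^α = (n + δ)·k.
Rearranging, k^(1−α) = s / (n + δ).
k^0.59 = 0.13 / (0.025 + 0.079) = 0.13 / 0.104 = 1.2500
k* = 1.2500^(1/0.59) ≈ 1.4597
y* = (k*)^α = 1.4597^0.41 ≈ 1.1677
c* = (1 − s)·y* = (1 − 0.13) × 1.1677 ≈ 1.0159

c* ≈ 1.02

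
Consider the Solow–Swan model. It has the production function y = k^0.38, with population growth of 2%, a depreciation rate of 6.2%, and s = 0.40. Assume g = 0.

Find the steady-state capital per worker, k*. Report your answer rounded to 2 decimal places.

k* = 12.88

In steady state, investment equals break-even investment: s·k^α = (n + δ)·k.
Dividing both sides by k: k^(1−α) = s / (n + δ).
k^0.62 = 0.40 / (0.020 + 0.062) = 0.40 / 0.082 = 4.8780
k* = 4.8780^(1/0.62) ≈ 12.8845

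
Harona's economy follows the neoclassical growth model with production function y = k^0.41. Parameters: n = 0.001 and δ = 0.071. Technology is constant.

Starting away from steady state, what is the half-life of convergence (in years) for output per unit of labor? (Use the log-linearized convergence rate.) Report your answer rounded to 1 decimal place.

about 16.3 years

Near the steady state the convergence rate is λ = (1 − α)(n + δ).
λ = (1 − 0.41) × 0.072 = 0.59 × 0.072 = 0.04248
Half-life = ln 2 / λ = 0.6931 / 0.04248 ≈ 16.32 years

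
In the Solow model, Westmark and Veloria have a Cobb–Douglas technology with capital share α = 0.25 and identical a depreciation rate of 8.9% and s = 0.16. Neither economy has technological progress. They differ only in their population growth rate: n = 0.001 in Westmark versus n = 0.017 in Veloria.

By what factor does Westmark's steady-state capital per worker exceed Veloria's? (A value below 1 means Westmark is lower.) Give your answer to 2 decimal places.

Steady-state k* = [s/(n + δ)]^(1/(1−α)), so the ratio is [ (s_W/(n + δ)_W) / (s_V/(n + δ)_V) ]^1.3333.
s_W/(n + δ)_W = 0.16/0.090 = 1.7778; s_V/(n + δ)_V = 0.16/0.106 = 1.5094.
Ratio = (1.7778/1.5094)^1.3333 = 1.1778^1.3333 ≈ 1.2438

k*_W / k*_V ≈ 1.24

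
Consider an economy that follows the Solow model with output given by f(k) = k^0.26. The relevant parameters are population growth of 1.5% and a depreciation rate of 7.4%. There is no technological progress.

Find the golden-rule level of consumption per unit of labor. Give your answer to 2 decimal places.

At the golden rule, f'(k) = n + δ, so α·k^(α−1) = n + δ and k_gold = (α/(n + δ))^(1/(1−α)).
k_gold = (0.26/0.089)^(1/0.74) = 2.9213^1.3514 ≈ 4.2577
c_gold = f(k_gold) − (n + δ)·k_gold = 1.4574 − 0.089×4.2577 ≈ 1.0785

c_gold ≈ 1.08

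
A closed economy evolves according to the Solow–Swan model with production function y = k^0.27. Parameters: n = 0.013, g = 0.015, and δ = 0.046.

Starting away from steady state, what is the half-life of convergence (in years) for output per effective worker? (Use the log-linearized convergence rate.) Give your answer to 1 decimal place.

about 12.8 years

Near the steady state the convergence rate is λ = (1 − α)(n + g + δ).
λ = (1 − 0.27) × 0.074 = 0.73 × 0.074 = 0.05402
Half-life = ln 2 / λ = 0.6931 / 0.05402 ≈ 12.83 years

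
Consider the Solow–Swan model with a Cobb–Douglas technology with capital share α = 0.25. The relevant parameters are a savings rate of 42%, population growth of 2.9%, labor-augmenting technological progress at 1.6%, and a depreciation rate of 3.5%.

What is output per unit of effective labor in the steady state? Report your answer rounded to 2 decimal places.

In steady state, investment equals break-even investment: s·k^α = (n + g + δ)·k.
Rearranging, k^(1−α) = s / (n + g + δ).
k^0.75 = 0.42 / (0.029 + 0.016 + 0.035) = 0.42 / 0.080 = 5.2500
k* = 5.2500^(1/0.75) ≈ 9.1246
y* = (k*)^α = 9.1246^0.25 ≈ 1.7380

y* ≈ 1.74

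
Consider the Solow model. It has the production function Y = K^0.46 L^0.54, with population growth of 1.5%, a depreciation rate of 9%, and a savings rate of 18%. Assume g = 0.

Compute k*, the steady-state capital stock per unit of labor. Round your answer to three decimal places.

k* ≈ 2.713

Steady state requires s·f(k) = (n + δ)·k, i.e. s·k^α = (n + δ)·k.
Dividing both sides by k: k^(1−α) = s / (n + δ).
k^0.54 = 0.18 / (0.015 + 0.090) = 0.18 / 0.105 = 1.7143
k* = 1.7143^(1/0.54) ≈ 2.7133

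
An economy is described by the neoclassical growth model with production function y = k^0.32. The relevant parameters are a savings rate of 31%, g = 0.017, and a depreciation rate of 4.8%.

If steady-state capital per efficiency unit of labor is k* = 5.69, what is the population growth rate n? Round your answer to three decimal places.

n ≈ 0.030

Steady state requires s·f(k) = (n + g + δ)·k, i.e. s·k^α = (n + g + δ)·k.
So s / (n + g + δ) = (k*)^(1−α) = 5.69^0.68 = 3.2619.
Therefore n + g + δ = s / 3.2619 = 0.31 / 3.2619 = 0.0950, so n = 0.0950 − 0.065 = 0.0300.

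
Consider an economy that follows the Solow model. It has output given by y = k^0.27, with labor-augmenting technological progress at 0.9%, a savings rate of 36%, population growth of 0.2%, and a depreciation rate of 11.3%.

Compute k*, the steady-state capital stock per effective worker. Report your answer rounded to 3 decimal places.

Steady state requires s·f(k) = (n + g + δ)·k, i.e. s·k^α = (n + g + δ)·k.
Dividing both sides by k: k^(1−α) = s / (n + g + δ).
k^0.73 = 0.36 / (0.002 + 0.009 + 0.113) = 0.36 / 0.124 = 2.9032
k* = 2.9032^(1/0.73) ≈ 4.3060

k* ≈ 4.306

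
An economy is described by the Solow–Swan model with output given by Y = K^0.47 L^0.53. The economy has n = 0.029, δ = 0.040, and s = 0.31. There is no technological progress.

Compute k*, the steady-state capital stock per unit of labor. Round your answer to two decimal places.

k* = 17.03

In steady state, investment equals break-even investment: s·k^α = (n + δ)·k.
Rearranging, k^(1−α) = s / (n + δ).
k^0.53 = 0.31 / (0.029 + 0.040) = 0.31 / 0.069 = 4.4928
k* = 4.4928^(1/0.53) ≈ 17.0280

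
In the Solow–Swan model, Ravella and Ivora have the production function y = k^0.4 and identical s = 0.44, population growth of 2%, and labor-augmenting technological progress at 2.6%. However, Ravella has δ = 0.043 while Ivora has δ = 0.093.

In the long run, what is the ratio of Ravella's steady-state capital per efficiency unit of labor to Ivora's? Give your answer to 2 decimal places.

ratio ≈ 2.10

Steady-state k* = [s/(n + g + δ)]^(1/(1−α)), so the ratio is [ (s_R/(n + g + δ)_R) / (s_I/(n + g + δ)_I) ]^1.6667.
s_R/(n + g + δ)_R = 0.44/0.089 = 4.9438; s_I/(n + g + δ)_I = 0.44/0.139 = 3.1655.
Ratio = (4.9438/3.1655)^1.6667 = 1.5618^1.6667 ≈ 2.1024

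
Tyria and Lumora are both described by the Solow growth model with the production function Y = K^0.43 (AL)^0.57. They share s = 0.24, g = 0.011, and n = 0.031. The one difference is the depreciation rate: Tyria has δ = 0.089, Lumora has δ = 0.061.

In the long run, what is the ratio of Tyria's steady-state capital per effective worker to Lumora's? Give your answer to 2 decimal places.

Steady-state k* = [s/(n + g + δ)]^(1/(1−α)), so the ratio is [ (s_T/(n + g + δ)_T) / (s_L/(n + g + δ)_L) ]^1.7544.
s_T/(n + g + δ)_T = 0.24/0.131 = 1.8321; s_L/(n + g + δ)_L = 0.24/0.103 = 2.3301.
Ratio = (1.8321/2.3301)^1.7544 = 0.7863^1.7544 ≈ 0.6559

k*_T / k*_L ≈ 0.66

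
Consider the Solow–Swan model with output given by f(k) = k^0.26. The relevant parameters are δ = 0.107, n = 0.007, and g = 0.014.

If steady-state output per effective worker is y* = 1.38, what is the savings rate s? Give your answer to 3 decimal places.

Steady state requires s·f(k) = (n + g + δ)·k, i.e. s·k^α = (n + g + δ)·k.
Since y* = [s/(n + g + δ)]^(α/(1−α)), we have s/(n + g + δ) = (y*)^((1−α)/α) = 1.38^2.8462 = 2.5011.
Therefore s = 2.5011 × (n + g + δ) = 2.5011 × 0.128 = 0.3201.

s ≈ 0.320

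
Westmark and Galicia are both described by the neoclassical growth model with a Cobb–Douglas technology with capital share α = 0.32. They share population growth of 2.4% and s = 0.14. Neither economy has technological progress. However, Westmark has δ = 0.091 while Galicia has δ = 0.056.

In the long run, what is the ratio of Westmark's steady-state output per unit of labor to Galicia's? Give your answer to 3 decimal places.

y*_W / y*_G ≈ 0.843

Steady-state y* = [s/(n + δ)]^(α/(1−α)), so the ratio is [ (s_W/(n + δ)_W) / (s_G/(n + δ)_G) ]^0.4706.
s_W/(n + δ)_W = 0.14/0.115 = 1.2174; s_G/(n + δ)_G = 0.14/0.080 = 1.7500.
Ratio = (1.2174/1.7500)^0.4706 = 0.6957^0.4706 ≈ 0.8430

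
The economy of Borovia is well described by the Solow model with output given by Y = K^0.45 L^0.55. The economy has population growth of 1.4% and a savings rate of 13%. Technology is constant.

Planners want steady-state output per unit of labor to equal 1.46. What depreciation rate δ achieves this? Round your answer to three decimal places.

At the steady state, Δk = 0, so s·k^α = (n + δ)·k.
Since y* = [s/(n + δ)]^(α/(1−α)), we have s/(n + δ) = (y*)^((1−α)/α) = 1.46^1.2222 = 1.5881.
Therefore n + δ = s / 1.5881 = 0.13 / 1.5881 = 0.0819, so δ = 0.0819 − 0.014 = 0.0679.

δ ≈ 0.068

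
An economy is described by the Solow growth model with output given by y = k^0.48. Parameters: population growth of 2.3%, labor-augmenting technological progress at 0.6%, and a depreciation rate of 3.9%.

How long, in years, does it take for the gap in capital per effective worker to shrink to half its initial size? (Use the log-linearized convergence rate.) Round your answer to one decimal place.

half-life ≈ 19.6 years

Near the steady state the convergence rate is λ = (1 − α)(n + g + δ).
λ = (1 − 0.48) × 0.068 = 0.52 × 0.068 = 0.03536
Half-life = ln 2 / λ = 0.6931 / 0.03536 ≈ 19.60 years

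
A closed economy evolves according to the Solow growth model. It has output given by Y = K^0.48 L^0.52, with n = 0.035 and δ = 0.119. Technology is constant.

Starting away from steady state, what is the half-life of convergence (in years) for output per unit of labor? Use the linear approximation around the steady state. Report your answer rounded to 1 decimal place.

Near the steady state the convergence rate is λ = (1 − α)(n + δ).
λ = (1 − 0.48) × 0.154 = 0.52 × 0.154 = 0.08008
Half-life = ln 2 / λ = 0.6931 / 0.08008 ≈ 8.66 years

about 8.7 years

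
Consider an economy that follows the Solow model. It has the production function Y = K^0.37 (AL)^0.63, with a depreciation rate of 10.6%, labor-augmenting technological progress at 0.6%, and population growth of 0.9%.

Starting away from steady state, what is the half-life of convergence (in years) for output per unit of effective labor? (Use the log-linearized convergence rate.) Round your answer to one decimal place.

half-life ≈ 9.1 years

Near the steady state the convergence rate is λ = (1 − α)(n + g + δ).
λ = (1 − 0.37) × 0.121 = 0.63 × 0.121 = 0.07623
Half-life = ln 2 / λ = 0.6931 / 0.07623 ≈ 9.09 years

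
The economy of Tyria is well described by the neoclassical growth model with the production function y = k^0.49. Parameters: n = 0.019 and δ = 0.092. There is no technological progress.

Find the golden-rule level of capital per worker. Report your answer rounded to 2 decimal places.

The golden rule sets f'(k) = n + δ, i.e. α·k^(α−1) = n + δ.
So k^(1−α) = α / (n + δ) = 0.49 / 0.111 = 4.4144.
k_gold = 4.4144^(1/0.51) ≈ 18.3846

k_gold ≈ 18.38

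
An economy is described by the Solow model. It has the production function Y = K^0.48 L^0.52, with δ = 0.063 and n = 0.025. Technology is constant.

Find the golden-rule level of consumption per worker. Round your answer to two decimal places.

At the golden rule, f'(k) = n + δ, so α·k^(α−1) = n + δ and k_gold = (α/(n + δ))^(1/(1−α)).
k_gold = (0.48/0.088)^(1/0.52) = 5.4545^1.9231 ≈ 26.1128
c_gold = f(k_gold) − (n + δ)·k_gold = 4.7873 − 0.088×26.1128 ≈ 2.4894

c_gold ≈ 2.49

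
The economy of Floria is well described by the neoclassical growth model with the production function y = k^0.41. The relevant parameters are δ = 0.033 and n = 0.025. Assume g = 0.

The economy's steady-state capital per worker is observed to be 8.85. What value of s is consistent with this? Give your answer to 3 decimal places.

Steady state requires s·f(k) = (n + δ)·k, i.e. s·k^α = (n + δ)·k.
So s / (n + δ) = (k*)^(1−α) = 8.85^0.59 = 3.6199.
Therefore s = 3.6199 × (n + δ) = 3.6199 × 0.058 = 0.2100.

s ≈ 0.210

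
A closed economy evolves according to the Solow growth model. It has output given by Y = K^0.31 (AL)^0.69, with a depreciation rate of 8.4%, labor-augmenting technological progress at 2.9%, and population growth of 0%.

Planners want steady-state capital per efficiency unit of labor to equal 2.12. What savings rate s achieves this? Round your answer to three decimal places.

At the steady state, Δk = 0, so s·k^α = (n + g + δ)·k.
So s / (n + g + δ) = (k*)^(1−α) = 2.12^0.69 = 1.6795.
Therefore s = 1.6795 × (n + g + δ) = 1.6795 × 0.113 = 0.1898.

s ≈ 0.190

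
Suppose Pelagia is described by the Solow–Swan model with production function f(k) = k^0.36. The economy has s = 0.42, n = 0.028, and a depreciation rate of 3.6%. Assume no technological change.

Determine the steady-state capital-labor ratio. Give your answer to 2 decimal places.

k* ≈ 18.91

Steady state requires s·f(k) = (n + δ)·k, i.e. s·k^α = (n + δ)·k.
Rearranging, k^(1−α) = s / (n + δ).
k^0.64 = 0.42 / (0.028 + 0.036) = 0.42 / 0.064 = 6.5625
k* = 6.5625^(1/0.64) ≈ 18.9091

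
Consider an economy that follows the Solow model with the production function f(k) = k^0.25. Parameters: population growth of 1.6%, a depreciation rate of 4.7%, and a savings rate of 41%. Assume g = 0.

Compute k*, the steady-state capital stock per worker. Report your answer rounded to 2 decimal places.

At the steady state, Δk = 0, so s·k^α = (n + δ)·k.
Dividing both sides by k: k^(1−α) = s / (n + δ).
k^0.75 = 0.41 / (0.016 + 0.047) = 0.41 / 0.063 = 6.5079
k* = 6.5079^(1/0.75) ≈ 12.1503

k* ≈ 12.15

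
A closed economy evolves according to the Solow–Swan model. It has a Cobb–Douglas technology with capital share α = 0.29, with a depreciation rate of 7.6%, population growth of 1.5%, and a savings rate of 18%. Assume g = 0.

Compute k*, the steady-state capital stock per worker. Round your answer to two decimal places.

k* ≈ 2.61

At the steady state, Δk = 0, so s·k^α = (n + δ)·k.
Rearranging, k^(1−α) = s / (n + δ).
k^0.71 = 0.18 / (0.015 + 0.076) = 0.18 / 0.091 = 1.9780
k* = 1.9780^(1/0.71) ≈ 2.6135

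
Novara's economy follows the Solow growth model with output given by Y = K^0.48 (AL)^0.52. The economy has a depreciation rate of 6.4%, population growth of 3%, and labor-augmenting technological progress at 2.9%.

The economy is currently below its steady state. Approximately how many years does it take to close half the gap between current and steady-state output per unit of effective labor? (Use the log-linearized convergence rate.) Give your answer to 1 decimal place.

Near the steady state the convergence rate is λ = (1 − α)(n + g + δ).
λ = (1 − 0.48) × 0.123 = 0.52 × 0.123 = 0.06396
Half-life = ln 2 / λ = 0.6931 / 0.06396 ≈ 10.84 years

t_½ ≈ 10.8 years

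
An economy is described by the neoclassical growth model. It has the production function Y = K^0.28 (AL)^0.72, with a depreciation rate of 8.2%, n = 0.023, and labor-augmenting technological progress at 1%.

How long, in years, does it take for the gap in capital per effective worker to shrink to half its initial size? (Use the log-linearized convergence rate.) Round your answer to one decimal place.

Near the steady state the convergence rate is λ = (1 − α)(n + g + δ).
λ = (1 − 0.28) × 0.115 = 0.72 × 0.115 = 0.0828
Half-life = ln 2 / λ = 0.6931 / 0.0828 ≈ 8.37 years

t_½ ≈ 8.4 years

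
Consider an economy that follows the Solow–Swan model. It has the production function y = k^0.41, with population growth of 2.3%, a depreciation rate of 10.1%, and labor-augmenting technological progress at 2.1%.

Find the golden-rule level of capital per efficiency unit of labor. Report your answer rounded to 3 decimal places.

The golden rule sets f'(k) = n + g + δ, i.e. α·k^(α−1) = n + g + δ.
So k^(1−α) = α / (n + g + δ) = 0.41 / 0.145 = 2.8276.
k_gold = 2.8276^(1/0.59) ≈ 5.8226

k_gold ≈ 5.823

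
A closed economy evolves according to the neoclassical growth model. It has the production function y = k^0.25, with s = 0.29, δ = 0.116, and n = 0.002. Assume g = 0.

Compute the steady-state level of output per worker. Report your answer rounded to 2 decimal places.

y* = 1.35

At the steady state, Δk = 0, so s·k^α = (n + δ)·k.
Rearranging, k^(1−α) = s / (n + δ).
k^0.75 = 0.29 / (0.002 + 0.116) = 0.29 / 0.118 = 2.4576
k* = 2.4576^(1/0.75) ≈ 3.3165
y* = (k*)^α = 3.3165^0.25 ≈ 1.3495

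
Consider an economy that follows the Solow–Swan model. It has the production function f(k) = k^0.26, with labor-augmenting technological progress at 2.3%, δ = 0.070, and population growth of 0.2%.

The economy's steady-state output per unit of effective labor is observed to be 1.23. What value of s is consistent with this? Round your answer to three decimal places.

s ≈ 0.171

In steady state, investment equals break-even investment: s·k^α = (n + g + δ)·k.
Since y* = [s/(n + g + δ)]^(α/(1−α)), we have s/(n + g + δ) = (y*)^((1−α)/α) = 1.23^2.8462 = 1.8026.
Therefore s = 1.8026 × (n + g + δ) = 1.8026 × 0.095 = 0.1712.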